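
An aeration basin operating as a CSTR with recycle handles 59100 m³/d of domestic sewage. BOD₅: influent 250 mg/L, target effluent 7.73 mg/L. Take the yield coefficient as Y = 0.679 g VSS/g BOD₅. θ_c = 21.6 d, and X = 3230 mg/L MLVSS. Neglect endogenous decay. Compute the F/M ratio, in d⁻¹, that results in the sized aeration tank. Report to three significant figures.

V·X = Y·Q·ΔS·θ_c gives V = 0.679 × 59100 × (250 − 7.73) × 21.6 / 3230 = 65014 m³.
F/M = applied load / biomass = Q·S₀/(V·X) = 59100 × 250 / (65014 × 3230) = 0.07036 d⁻¹.

F/M ≈ 0.0704 d⁻¹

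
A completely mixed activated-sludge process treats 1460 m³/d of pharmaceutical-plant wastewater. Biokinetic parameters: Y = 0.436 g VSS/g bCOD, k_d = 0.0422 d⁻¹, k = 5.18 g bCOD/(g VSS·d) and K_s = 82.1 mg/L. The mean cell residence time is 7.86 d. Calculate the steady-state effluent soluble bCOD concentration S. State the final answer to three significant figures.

Effluent substrate depends only on kinetics and SRT: S = K_s(1 + k_d θ_c) / [θ_c(Yk − k_d) − 1] = 82.1 × (1 + 0.0422 × 7.86) / [7.86 × (0.436 × 5.18 − 0.0422) − 1] = 109.3 / 16.42 = 6.658 mg/L.

S ≈ 6.66 mg/L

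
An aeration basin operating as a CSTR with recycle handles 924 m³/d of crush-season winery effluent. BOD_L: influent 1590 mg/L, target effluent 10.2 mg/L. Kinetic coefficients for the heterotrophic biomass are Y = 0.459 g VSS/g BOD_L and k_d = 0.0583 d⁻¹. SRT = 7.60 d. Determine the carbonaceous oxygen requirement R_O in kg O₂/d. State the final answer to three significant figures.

The observed yield is Y_obs = Y/(1 + k_d·θ_c) = 0.459 / (1 + 0.0583 × 7.60) = 0.459 / 1.443 = 0.3181 g VSS per g BOD_L removed.
Mass of BOD_L removed per day: Q(S₀ − S) = 924 × 1580 g/m³ = 1460 kg/d.
P_X = Y_obs·Q·(S₀ − S) = 0.3181 × 1460 = 464.3 kg VSS/d.
R_O = Q·(S₀ − S) − 1.42·P_X = 1460 − 1.42 × 464.3 = 800.4 kg O₂/d.

R_O ≈ 800 kg O₂/d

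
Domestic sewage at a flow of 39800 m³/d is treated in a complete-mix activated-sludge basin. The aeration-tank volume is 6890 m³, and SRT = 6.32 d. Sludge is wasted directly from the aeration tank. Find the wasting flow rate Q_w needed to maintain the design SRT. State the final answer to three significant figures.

For wasting at MLVSS concentration, Q_w = V/θ_c = 6890/6.32 = 1090 m³/d.

Q_w ≈ 1090 m³/d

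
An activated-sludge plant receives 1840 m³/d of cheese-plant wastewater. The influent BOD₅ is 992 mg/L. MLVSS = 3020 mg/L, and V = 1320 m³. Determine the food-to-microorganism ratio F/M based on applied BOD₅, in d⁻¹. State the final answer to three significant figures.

F/M = applied load / biomass = Q·S₀/(V·X) = 1840 × 992 / (1320 × 3020) = 0.4579 d⁻¹.

F/M ≈ 0.458 d⁻¹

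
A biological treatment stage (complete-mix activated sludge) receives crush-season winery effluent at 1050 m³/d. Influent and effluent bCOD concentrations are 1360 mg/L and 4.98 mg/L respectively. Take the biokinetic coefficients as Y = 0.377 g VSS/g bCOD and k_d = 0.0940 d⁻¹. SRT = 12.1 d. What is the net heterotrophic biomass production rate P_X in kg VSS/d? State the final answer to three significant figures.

P_X ≈ 251 kg VSS/d

The observed yield is Y_obs = Y/(1 + k_d·θ_c) = 0.377 / (1 + 0.0940 × 12.1) = 0.377 / 2.137 = 0.1764 g VSS per g bCOD removed.
ΔS = 1360 − 4.98 = 1355 mg/L, so the substrate removal rate is 1050 × 1355/1000 = 1423 kg bCOD/d.
Net biomass production P_X = Y_obs × Q·(S₀ − S) = 0.1764 × 1423 = 251.0 kg VSS/d.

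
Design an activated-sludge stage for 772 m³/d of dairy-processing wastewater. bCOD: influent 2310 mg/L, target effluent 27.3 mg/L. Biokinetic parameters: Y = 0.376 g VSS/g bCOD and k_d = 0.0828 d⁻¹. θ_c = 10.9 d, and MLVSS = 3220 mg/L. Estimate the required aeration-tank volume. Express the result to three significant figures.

V ≈ 1180 m³

Rearranging the biomass balance for a CMAS with decay, V = Y·Q·ΔS·θ_c / [X·(1+k_d θ_c)] = 0.376 × 772 × (2310 − 27.3) × 10.9 / [3220 × (1 + 0.0828 × 10.9)] = 7.22×10^6 / 6126 = 1179 m³.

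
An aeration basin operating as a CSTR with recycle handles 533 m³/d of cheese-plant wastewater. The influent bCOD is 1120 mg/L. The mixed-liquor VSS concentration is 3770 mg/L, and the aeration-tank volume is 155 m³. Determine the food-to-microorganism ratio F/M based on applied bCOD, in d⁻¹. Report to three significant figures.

Food-to-microorganism ratio F/M = Q S₀ / (V X) = 533 × 1120 / (155.0 × 3770) = 1.022 d⁻¹.

F/M ≈ 1.02 d⁻¹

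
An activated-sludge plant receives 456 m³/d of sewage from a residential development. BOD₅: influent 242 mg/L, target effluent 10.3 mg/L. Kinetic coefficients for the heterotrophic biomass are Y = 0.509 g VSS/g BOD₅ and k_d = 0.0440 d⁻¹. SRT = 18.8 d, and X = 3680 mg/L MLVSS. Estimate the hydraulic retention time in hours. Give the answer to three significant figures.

Steady-state biomass mass balance: V·X·(1 + k_d·θ_c) = Y·Q·(S₀ − S)·θ_c, so V = 0.509 × 456 × (242 − 10.3) × 18.8 / [3680 × (1 + 0.0440 × 18.8)] = 1.01×10^6 / 6724 = 150.4 m³.
τ = V/Q = 150.4/456 = 0.3297 d, or 7.914 h.

τ ≈ 7.91 h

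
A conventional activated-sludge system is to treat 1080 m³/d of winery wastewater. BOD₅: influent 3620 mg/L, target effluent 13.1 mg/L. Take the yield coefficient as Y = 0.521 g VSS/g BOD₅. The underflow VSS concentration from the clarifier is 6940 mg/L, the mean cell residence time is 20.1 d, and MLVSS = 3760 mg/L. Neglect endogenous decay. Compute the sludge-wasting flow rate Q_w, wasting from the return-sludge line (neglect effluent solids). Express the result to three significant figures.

Q_w ≈ 292 m³/d

With k_d = 0 the design equation reduces to V = Y Q (S₀−S) θ_c / X = 0.521 × 1080 × (3620 − 13.1) × 20.1 / 3760 = 10849 m³.
θ_c = V·X/(Q_w·X_r) when wasting from the recycle, so Q_w = V·X/(θ_c·X_r) = 10849 × 3760 / (20.1 × 6940) = 292.4 m³/d.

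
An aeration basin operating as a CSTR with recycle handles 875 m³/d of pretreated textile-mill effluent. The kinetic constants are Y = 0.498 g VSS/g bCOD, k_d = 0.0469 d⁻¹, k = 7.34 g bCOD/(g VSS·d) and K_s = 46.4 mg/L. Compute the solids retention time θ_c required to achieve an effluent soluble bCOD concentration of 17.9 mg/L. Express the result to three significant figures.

θ_c ≈ 1.03 d

At the target effluent, Y k S/(K_s+S) = 0.498×7.34×17.9/64.30 = 1.018 d⁻¹.
Then 1/θ_c = μ − k_d = 1.018 − 0.0469 = 0.9707 d⁻¹, giving θ_c = 1.030 d.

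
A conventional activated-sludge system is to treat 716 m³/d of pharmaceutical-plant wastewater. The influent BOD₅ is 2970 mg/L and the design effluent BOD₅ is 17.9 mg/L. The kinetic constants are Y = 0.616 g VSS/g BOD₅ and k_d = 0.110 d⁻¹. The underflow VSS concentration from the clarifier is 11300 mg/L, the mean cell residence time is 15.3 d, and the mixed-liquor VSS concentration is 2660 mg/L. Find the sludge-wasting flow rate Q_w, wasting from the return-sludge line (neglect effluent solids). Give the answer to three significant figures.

Rearranging the biomass balance for a CMAS with decay, V = Y·Q·ΔS·θ_c / [X·(1+k_d θ_c)] = 0.616 × 716 × (2970 − 17.9) × 15.3 / [2660 × (1 + 0.110 × 15.3)] = 1.99×10^7 / 7137 = 2791 m³.
θ_c = V·X/(Q_w·X_r) when wasting from the recycle, so Q_w = V·X/(θ_c·X_r) = 2791 × 2660 / (15.3 × 11300) = 42.95 m³/d.

Q_w ≈ 42.9 m³/d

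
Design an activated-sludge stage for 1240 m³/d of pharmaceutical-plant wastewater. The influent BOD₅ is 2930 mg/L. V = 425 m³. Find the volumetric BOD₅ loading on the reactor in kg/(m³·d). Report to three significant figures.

L_v ≈ 8.55 kg BOD₅/(m³·d)

Volumetric loading L_v = Q·S₀ / V = 1240 × 2930 g/m³ / 425.0 m³ = 8549 g/(m³·d) = 8.549 kg BOD₅/(m³·d).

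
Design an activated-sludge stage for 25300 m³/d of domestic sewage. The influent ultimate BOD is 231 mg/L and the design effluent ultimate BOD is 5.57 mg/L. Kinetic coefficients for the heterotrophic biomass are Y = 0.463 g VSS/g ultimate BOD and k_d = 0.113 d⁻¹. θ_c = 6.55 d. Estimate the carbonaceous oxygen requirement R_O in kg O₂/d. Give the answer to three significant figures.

R_O ≈ 3550 kg O₂/d

Correct the yield for decay: Y_obs = Y/(1 + k_d θ_c) = 0.463 / (1 + 0.113 × 6.55) = 0.463 / 1.740 = 0.2661.
Mass of ultimate BOD removed per day: Q(S₀ − S) = 25300 × 225.4 g/m³ = 5703 kg/d.
P_X = Y_obs·Q·(S₀ − S) = 0.2661 × 5703 = 1517 kg VSS/d.
R_O = Q·(S₀ − S) − 1.42·P_X = 5703 − 1.42 × 1517 = 3549 kg O₂/d.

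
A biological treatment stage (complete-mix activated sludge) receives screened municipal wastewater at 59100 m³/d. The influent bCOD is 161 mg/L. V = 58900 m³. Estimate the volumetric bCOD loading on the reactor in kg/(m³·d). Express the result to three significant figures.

Volumetric loading L_v = Q·S₀ / V = 59100 × 161 g/m³ / 58900 m³ = 161.5 g/(m³·d) = 0.1615 kg bCOD/(m³·d).

L_v ≈ 0.162 kg bCOD/(m³·d)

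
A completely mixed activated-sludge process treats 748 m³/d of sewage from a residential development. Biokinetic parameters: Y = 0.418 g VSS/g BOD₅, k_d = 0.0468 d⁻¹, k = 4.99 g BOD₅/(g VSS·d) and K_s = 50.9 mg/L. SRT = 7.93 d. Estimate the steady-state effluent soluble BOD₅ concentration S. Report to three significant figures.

S ≈ 4.60 mg/L

For a completely mixed reactor with recycle the Lawrence–McCarty relation gives S = K_s·(1 + k_d·θ_c) / [θ_c·(Y·k − k_d) − 1] = 50.9 × (1 + 0.0468 × 7.93) / [7.93 × (0.418 × 4.99 − 0.0468) − 1] = 69.79 / 15.17 = 4.601 mg/L.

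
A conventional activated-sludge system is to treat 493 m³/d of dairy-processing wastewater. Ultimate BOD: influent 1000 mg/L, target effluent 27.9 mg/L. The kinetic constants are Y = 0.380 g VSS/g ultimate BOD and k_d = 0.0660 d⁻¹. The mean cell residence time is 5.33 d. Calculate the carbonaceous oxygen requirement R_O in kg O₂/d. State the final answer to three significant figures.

R_O ≈ 288 kg O₂/d

Y_obs = Y / (1 + k_d θ_c) = 0.380 / (1 + 0.0660 × 5.33) = 0.380 / 1.352 = 0.2811.
ΔS = 1000 − 27.9 = 972.1 mg/L, so the substrate removal rate is 493 × 972.1/1000 = 479.2 kg ultimate BOD/d.
P_X = Y_obs·Q·(S₀ − S) = 0.2811 × 479.2 = 134.7 kg VSS/d.
R_O = Q·(S₀ − S) − 1.42·P_X = 479.2 − 1.42 × 134.7 = 287.9 kg O₂/d.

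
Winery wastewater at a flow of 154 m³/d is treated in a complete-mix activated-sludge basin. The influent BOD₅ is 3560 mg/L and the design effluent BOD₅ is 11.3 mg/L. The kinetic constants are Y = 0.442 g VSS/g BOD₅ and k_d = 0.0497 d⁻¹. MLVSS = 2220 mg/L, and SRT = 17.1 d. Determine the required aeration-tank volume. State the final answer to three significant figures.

V ≈ 1010 m³

From the SRT design equation V = Y Q (S₀−S) θ_c / [X (1 + k_d θ_c)] = 0.442 × 154 × (3560 − 11.3) × 17.1 / [2220 × (1 + 0.0497 × 17.1)] = 4.13×10^6 / 4107 = 1006 m³.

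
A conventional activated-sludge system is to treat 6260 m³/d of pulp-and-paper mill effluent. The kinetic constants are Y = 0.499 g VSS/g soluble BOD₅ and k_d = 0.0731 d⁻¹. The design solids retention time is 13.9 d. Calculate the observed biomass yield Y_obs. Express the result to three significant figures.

Y_obs ≈ 0.248 g VSS/g soluble BOD₅

The observed yield is Y_obs = Y/(1 + k_d·θ_c) = 0.499 / (1 + 0.0731 × 13.9) = 0.499 / 2.016 = 0.2475 g VSS per g soluble BOD₅ removed.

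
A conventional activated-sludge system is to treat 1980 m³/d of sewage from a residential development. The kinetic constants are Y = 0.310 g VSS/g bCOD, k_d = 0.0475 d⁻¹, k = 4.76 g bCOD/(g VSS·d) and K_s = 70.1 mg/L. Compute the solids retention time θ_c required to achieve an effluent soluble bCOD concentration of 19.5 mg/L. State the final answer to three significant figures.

θ_c ≈ 3.65 d

From 1/θ_c = Y·k·S/(K_s + S) − k_d: Y·k·S/(K_s+S) = 0.310 × 4.76 × 19.5 / (70.1 + 19.5) = 0.3211 d⁻¹.
Then 1/θ_c = μ − k_d = 0.3211 − 0.0475 = 0.2736 d⁻¹, giving θ_c = 3.654 d.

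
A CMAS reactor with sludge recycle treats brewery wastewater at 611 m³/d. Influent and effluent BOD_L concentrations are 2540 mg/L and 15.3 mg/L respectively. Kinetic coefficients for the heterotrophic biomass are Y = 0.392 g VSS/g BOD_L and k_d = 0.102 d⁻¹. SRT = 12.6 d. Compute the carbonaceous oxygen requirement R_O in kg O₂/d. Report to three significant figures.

R_O ≈ 1170 kg O₂/d

Observed yield with endogenous decay: Y_obs = Y / (1 + k_d·θ_c) = 0.392 / (1 + 0.102 × 12.6) = 0.392 / 2.285 = 0.1715 g VSS/g BOD_L.
Mass of BOD_L removed per day: Q(S₀ − S) = 611 × 2525 g/m³ = 1543 kg/d.
P_X = Y_obs·Q·(S₀ − S) = 0.1715 × 1543 = 264.6 kg VSS/d.
R_O = Q·(S₀ − S) − 1.42·P_X = 1543 − 1.42 × 264.6 = 1167 kg O₂/d.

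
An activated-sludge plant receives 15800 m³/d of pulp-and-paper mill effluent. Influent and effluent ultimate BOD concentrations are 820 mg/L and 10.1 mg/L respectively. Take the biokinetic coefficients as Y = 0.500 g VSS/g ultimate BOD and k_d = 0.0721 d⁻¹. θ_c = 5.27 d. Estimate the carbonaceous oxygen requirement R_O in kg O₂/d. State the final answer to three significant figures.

R_O ≈ 6210 kg O₂/d

Observed yield with endogenous decay: Y_obs = Y / (1 + k_d·θ_c) = 0.500 / (1 + 0.0721 × 5.27) = 0.500 / 1.380 = 0.3623 g VSS/g ultimate BOD.
Mass of ultimate BOD removed per day: Q(S₀ − S) = 15800 × 809.9 g/m³ = 12796 kg/d.
Biomass synthesised: P_X = Y_obs × 12796 = 4636 kg VSS/d.
R_O = Q·(S₀ − S) − 1.42·P_X = 12796 − 1.42 × 4636 = 6213 kg O₂/d.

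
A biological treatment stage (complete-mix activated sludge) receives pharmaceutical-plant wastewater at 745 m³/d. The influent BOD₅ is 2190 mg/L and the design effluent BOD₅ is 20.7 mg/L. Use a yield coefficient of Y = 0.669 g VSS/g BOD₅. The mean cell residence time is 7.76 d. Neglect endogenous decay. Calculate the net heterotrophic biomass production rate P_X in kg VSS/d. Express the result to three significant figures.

P_X ≈ 1080 kg VSS/d

Since k_d ≈ 0, Y_obs = Y = 0.669 g VSS/g BOD₅.
Mass of BOD₅ removed per day: Q(S₀ − S) = 745 × 2169 g/m³ = 1616 kg/d.
So the net sludge growth is P_X = 0.6690 × 1616 = 1081 kg VSS/d.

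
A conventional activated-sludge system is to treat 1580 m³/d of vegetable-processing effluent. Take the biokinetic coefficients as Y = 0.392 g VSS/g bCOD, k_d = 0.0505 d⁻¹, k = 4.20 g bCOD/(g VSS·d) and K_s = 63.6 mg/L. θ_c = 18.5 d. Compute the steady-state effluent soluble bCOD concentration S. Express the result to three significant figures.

From the Monod/SRT balance for a CMAS, S = K_s·(1+k_d θ_c)/[θ_c·(Y k − k_d) − 1] = 63.6 × (1 + 0.0505 × 18.5) / [18.5 × (0.392 × 4.20 − 0.0505) − 1] = 123.0 / 28.52 = 4.313 mg/L.

S ≈ 4.31 mg/L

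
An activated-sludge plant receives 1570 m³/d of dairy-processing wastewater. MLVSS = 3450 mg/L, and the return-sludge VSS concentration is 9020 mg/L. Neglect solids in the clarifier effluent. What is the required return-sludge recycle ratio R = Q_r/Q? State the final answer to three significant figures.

R ≈ 0.619

Mass balance around the secondary clarifier (neglecting effluent solids): R = X / (X_r − X) = 3450 / (9020 − 3450) = 0.6194.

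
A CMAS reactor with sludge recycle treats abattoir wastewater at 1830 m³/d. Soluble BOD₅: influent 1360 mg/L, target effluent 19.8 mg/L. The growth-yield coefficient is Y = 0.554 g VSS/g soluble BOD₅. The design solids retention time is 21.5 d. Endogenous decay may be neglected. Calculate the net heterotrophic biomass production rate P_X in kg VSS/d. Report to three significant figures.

P_X ≈ 1360 kg VSS/d

Since k_d ≈ 0, Y_obs = Y = 0.554 g VSS/g soluble BOD₅.
ΔS = 1360 − 19.8 = 1340 mg/L, so the substrate removal rate is 1830 × 1340/1000 = 2453 kg soluble BOD₅/d.
Net biomass production P_X = Y_obs × Q·(S₀ − S) = 0.5540 × 2453 = 1359 kg VSS/d.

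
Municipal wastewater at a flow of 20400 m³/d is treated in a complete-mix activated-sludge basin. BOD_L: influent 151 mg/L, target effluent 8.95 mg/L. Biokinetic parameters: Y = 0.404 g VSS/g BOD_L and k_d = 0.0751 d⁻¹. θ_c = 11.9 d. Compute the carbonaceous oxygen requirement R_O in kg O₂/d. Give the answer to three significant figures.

Correct the yield for decay: Y_obs = Y/(1 + k_d θ_c) = 0.404 / (1 + 0.0751 × 11.9) = 0.404 / 1.894 = 0.2133.
Substrate removed = Q·(S₀ − S) = 20400 m³/d × (151 − 8.95) g/m³ = 2.9×10^6 g/d = 2898 kg/d.
Biomass synthesised: P_X = Y_obs × 2898 = 618.2 kg VSS/d.
R_O = Q·ΔS − 1.42 P_X = 2898 − 877.9 = 2020 kg O₂/d.

R_O ≈ 2020 kg O₂/d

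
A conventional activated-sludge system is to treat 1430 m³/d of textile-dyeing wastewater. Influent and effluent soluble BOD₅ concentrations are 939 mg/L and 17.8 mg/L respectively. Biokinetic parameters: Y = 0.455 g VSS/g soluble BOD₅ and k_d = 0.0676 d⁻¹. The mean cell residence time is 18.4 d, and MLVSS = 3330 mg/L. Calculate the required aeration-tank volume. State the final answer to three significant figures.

Rearranging the biomass balance for a CMAS with decay, V = Y·Q·ΔS·θ_c / [X·(1+k_d θ_c)] = 0.455 × 1430 × (939 − 17.8) × 18.4 / [3330 × (1 + 0.0676 × 18.4)] = 1.1×10^7 / 7472 = 1476 m³.

V ≈ 1480 m³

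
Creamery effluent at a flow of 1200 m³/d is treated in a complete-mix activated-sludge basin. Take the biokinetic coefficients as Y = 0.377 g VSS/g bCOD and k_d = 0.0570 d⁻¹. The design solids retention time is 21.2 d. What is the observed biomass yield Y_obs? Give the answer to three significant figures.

Y_obs ≈ 0.171 g VSS/g bCOD

Y_obs = Y / (1 + k_d θ_c) = 0.377 / (1 + 0.0570 × 21.2) = 0.377 / 2.208 = 0.1707.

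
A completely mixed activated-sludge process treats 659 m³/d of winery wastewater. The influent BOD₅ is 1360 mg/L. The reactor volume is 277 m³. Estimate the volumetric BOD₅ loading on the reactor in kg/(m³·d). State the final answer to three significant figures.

L_v = Q S₀ / V = 659 × 1360 × 10⁻³ / 277.0 = 3.236 kg/(m³·d).

L_v ≈ 3.24 kg BOD₅/(m³·d)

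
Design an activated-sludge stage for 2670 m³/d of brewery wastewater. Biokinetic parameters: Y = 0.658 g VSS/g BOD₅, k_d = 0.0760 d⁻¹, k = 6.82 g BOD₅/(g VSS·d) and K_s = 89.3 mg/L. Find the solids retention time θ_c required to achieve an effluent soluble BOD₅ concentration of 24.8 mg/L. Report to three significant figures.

θ_c ≈ 1.11 d

At the target effluent, Y k S/(K_s+S) = 0.658×6.82×24.8/114.1 = 0.9754 d⁻¹.
Then 1/θ_c = μ − k_d = 0.9754 − 0.0760 = 0.8994 d⁻¹, giving θ_c = 1.112 d.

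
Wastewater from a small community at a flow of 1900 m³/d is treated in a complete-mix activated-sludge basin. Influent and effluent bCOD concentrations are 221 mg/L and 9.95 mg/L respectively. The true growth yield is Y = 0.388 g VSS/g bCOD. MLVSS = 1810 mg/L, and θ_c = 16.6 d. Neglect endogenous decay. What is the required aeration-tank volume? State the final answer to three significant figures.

With k_d = 0 the design equation reduces to V = Y Q (S₀−S) θ_c / X = 0.388 × 1900 × (221 − 9.95) × 16.6 / 1810 = 1427 m³.

V ≈ 1430 m³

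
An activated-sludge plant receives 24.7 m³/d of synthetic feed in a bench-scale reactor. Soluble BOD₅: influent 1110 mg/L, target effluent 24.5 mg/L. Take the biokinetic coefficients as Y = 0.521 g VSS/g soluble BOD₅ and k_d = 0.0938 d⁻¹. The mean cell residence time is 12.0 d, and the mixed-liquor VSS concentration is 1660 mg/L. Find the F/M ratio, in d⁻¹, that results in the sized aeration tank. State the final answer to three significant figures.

F/M ≈ 0.348 d⁻¹

From the SRT design equation V = Y Q (S₀−S) θ_c / [X (1 + k_d θ_c)] = 0.521 × 24.7 × (1110 − 24.5) × 12.0 / [1660 × (1 + 0.0938 × 12.0)] = 1.68×10^5 / 3528 = 47.51 m³.
F/M = applied load / biomass = Q·S₀/(V·X) = 24.7 × 1110 / (47.51 × 1660) = 0.3477 d⁻¹.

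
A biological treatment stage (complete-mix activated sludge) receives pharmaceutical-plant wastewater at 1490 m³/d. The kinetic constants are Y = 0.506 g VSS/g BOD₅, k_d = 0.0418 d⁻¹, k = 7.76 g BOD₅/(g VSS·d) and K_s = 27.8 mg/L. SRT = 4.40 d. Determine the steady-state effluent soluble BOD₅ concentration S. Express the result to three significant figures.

S ≈ 2.05 mg/L

From the Monod/SRT balance for a CMAS, S = K_s·(1+k_d θ_c)/[θ_c·(Y k − k_d) − 1] = 27.8 × (1 + 0.0418 × 4.40) / [4.40 × (0.506 × 7.76 − 0.0418) − 1] = 32.91 / 16.09 = 2.045 mg/L.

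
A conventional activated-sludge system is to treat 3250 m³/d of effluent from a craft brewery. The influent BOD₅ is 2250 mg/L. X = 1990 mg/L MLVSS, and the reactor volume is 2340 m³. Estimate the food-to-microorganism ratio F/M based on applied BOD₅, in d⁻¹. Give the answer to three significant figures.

F/M = Q·S₀ / (V·X) = 3250 × 2250 / (2340 × 1990) = 1.570 g BOD₅·(g VSS·d)⁻¹.

F/M ≈ 1.57 d⁻¹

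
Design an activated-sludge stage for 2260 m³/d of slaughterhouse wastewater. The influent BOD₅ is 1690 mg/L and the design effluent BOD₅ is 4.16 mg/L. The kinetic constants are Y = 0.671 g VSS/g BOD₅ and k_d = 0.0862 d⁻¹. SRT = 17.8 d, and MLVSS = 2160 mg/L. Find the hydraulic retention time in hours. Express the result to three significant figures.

Steady-state biomass mass balance: V·X·(1 + k_d·θ_c) = Y·Q·(S₀ − S)·θ_c, so V = 0.671 × 2260 × (1690 − 4.16) × 17.8 / [2160 × (1 + 0.0862 × 17.8)] = 4.55×10^7 / 5474 = 8313 m³.
Hydraulic retention time τ = V/Q = 8313 / 2260 = 3.678 d = 88.28 h.

τ ≈ 88.3 h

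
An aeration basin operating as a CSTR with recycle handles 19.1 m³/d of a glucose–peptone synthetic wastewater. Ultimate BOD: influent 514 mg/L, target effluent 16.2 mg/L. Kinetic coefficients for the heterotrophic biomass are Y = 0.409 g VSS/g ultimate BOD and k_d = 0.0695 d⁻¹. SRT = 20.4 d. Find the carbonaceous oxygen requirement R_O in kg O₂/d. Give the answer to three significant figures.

Observed yield with endogenous decay: Y_obs = Y / (1 + k_d·θ_c) = 0.409 / (1 + 0.0695 × 20.4) = 0.409 / 2.418 = 0.1692 g VSS/g ultimate BOD.
Mass of ultimate BOD removed per day: Q(S₀ − S) = 19.1 × 497.8 g/m³ = 9.508 kg/d.
Net sludge production P_X = 0.1692 × 9.508 = 1.608 kg VSS/d.
Carbonaceous O₂ demand = substrate oxidised − cell-mass equivalent = 9.508 − 1.42 × 1.608 = 7.224 kg O₂/d.

R_O ≈ 7.22 kg O₂/d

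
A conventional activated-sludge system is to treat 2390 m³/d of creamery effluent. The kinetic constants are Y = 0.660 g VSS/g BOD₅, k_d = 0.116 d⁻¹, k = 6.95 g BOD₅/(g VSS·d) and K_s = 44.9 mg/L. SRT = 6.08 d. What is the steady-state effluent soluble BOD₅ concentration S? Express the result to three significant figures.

From the Monod/SRT balance for a CMAS, S = K_s·(1+k_d θ_c)/[θ_c·(Y k − k_d) − 1] = 44.9 × (1 + 0.116 × 6.08) / [6.08 × (0.660 × 6.95 − 0.116) − 1] = 76.57 / 26.18 = 2.924 mg/L.

S ≈ 2.92 mg/L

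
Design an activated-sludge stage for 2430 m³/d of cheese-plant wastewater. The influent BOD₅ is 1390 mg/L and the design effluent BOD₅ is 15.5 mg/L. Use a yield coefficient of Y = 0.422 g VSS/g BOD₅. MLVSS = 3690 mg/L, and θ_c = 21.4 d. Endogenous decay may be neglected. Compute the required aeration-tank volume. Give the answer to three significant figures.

V ≈ 8170 m³

With k_d = 0 the design equation reduces to V = Y Q (S₀−S) θ_c / X = 0.422 × 2430 × (1390 − 15.5) × 21.4 / 3690 = 8174 m³.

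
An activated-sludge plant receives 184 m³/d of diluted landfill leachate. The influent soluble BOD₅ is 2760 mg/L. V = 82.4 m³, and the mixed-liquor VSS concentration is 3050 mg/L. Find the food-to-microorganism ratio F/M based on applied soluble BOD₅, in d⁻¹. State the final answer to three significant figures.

F/M ≈ 2.02 d⁻¹

Food-to-microorganism ratio F/M = Q S₀ / (V X) = 184 × 2760 / (82.40 × 3050) = 2.021 d⁻¹.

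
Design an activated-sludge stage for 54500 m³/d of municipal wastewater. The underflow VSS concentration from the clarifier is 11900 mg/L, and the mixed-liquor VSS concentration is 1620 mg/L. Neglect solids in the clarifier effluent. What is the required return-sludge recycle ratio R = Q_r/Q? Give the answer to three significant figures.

Mass balance around the secondary clarifier (neglecting effluent solids): R = X / (X_r − X) = 1620 / (11900 − 1620) = 0.1576.

R ≈ 0.158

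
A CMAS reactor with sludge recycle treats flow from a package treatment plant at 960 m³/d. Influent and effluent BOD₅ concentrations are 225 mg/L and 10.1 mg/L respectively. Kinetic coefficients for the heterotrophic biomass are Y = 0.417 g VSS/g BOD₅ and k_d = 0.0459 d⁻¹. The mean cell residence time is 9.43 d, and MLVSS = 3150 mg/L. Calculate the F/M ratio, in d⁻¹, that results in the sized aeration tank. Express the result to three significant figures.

F/M ≈ 0.382 d⁻¹

Steady-state biomass mass balance: V·X·(1 + k_d·θ_c) = Y·Q·(S₀ − S)·θ_c, so V = 0.417 × 960 × (225 − 10.1) × 9.43 / [3150 × (1 + 0.0459 × 9.43)] = 8.11×10^5 / 4513 = 179.7 m³.
F/M = Q·S₀ / (V·X) = 960 × 225 / (179.7 × 3150) = 0.3815 g BOD₅·(g VSS·d)⁻¹.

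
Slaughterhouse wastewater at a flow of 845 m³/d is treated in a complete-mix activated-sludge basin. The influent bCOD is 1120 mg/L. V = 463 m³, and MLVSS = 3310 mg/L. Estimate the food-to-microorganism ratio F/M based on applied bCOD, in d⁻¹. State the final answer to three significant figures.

F/M ≈ 0.618 d⁻¹

F/M = applied load / biomass = Q·S₀/(V·X) = 845 × 1120 / (463.0 × 3310) = 0.6175 d⁻¹.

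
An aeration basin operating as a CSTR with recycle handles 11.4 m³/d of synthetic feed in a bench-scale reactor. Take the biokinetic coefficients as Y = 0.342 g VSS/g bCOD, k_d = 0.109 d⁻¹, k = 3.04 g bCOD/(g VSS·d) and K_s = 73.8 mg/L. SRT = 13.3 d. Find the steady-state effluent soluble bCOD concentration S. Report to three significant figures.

S ≈ 15.9 mg/L

For a completely mixed reactor with recycle the Lawrence–McCarty relation gives S = K_s·(1 + k_d·θ_c) / [θ_c·(Y·k − k_d) − 1] = 73.8 × (1 + 0.109 × 13.3) / [13.3 × (0.342 × 3.04 − 0.109) − 1] = 180.8 / 11.38 = 15.89 mg/L.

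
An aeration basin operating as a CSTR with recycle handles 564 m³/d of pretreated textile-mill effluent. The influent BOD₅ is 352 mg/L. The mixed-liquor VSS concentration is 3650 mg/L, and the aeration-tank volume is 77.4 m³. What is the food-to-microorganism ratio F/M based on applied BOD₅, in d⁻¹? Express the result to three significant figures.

F/M ≈ 0.703 d⁻¹

F/M = applied load / biomass = Q·S₀/(V·X) = 564 × 352 / (77.40 × 3650) = 0.7027 d⁻¹.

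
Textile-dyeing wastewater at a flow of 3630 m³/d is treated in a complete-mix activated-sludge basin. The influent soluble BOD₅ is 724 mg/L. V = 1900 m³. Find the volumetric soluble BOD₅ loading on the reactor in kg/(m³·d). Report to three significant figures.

L_v = Q S₀ / V = 3630 × 724 × 10⁻³ / 1900 = 1.383 kg/(m³·d).

L_v ≈ 1.38 kg soluble BOD₅/(m³·d)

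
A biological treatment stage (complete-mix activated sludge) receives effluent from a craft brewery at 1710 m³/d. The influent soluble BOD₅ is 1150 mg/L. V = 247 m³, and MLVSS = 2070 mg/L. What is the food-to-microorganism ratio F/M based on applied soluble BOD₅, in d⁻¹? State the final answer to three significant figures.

F/M = Q·S₀ / (V·X) = 1710 × 1150 / (247.0 × 2070) = 3.846 g soluble BOD₅·(g VSS·d)⁻¹.

F/M ≈ 3.85 d⁻¹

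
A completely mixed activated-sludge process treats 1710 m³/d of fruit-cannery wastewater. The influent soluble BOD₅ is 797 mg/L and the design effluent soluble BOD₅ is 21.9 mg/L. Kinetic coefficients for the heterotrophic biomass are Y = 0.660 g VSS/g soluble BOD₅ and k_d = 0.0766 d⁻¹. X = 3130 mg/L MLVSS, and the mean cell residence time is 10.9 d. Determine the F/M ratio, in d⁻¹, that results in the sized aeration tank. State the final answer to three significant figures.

F/M ≈ 0.262 d⁻¹

Rearranging the biomass balance for a CMAS with decay, V = Y·Q·ΔS·θ_c / [X·(1+k_d θ_c)] = 0.660 × 1710 × (797 − 21.9) × 10.9 / [3130 × (1 + 0.0766 × 10.9)] = 9.54×10^6 / 5743 = 1660 m³.
F/M = applied load / biomass = Q·S₀/(V·X) = 1710 × 797 / (1660 × 3130) = 0.2623 d⁻¹.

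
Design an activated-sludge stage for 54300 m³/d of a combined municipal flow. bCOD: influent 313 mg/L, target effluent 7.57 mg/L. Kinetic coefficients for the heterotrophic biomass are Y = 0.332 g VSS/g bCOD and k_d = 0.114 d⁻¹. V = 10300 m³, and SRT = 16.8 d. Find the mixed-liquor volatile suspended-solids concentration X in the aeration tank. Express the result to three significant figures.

X ≈ 3080 mg/L

Solving the biomass balance for X: X = Y Q (S₀−S) θ_c / [V (1+k_d θ_c)] = 0.332 × 54300 × (313 − 7.57) × 16.8 / [10300 × (1 + 0.114 × 16.8)] = 3081 mg/L.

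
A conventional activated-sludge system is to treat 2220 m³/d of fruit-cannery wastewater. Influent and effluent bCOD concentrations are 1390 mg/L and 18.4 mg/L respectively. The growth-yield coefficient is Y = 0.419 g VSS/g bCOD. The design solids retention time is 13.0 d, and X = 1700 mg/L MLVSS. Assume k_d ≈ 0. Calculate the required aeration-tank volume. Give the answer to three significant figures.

V ≈ 9760 m³

With k_d = 0 the design equation reduces to V = Y Q (S₀−S) θ_c / X = 0.419 × 2220 × (1390 − 18.4) × 13.0 / 1700 = 9756 m³.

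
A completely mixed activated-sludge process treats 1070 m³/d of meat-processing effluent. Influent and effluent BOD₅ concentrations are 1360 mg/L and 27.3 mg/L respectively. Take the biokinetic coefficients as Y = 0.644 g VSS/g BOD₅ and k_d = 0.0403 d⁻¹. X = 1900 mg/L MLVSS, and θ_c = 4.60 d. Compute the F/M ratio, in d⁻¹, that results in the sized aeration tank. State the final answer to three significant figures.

Steady-state biomass mass balance: V·X·(1 + k_d·θ_c) = Y·Q·(S₀ − S)·θ_c, so V = 0.644 × 1070 × (1360 − 27.3) × 4.60 / [1900 × (1 + 0.0403 × 4.60)] = 4.22×10^6 / 2252 = 1876 m³.
Food-to-microorganism ratio F/M = Q S₀ / (V X) = 1070 × 1360 / (1876 × 1900) = 0.4083 d⁻¹.

F/M ≈ 0.408 d⁻¹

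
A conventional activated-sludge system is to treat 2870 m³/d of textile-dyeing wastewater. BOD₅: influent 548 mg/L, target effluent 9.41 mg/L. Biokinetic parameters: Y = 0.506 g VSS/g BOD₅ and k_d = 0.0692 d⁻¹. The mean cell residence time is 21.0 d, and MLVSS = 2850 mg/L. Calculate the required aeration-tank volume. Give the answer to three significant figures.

From the SRT design equation V = Y Q (S₀−S) θ_c / [X (1 + k_d θ_c)] = 0.506 × 2870 × (548 − 9.41) × 21.0 / [2850 × (1 + 0.0692 × 21.0)] = 1.64×10^7 / 6992 = 2349 m³.

V ≈ 2350 m³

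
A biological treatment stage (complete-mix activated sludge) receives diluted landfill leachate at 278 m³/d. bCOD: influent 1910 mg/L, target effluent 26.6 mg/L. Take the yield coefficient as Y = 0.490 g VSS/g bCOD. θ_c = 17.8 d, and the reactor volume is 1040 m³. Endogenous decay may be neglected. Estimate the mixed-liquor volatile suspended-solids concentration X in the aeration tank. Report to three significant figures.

Without decay, X = Y Q (S₀−S) θ_c / V = 0.490 × 278 × (1910 − 26.6) × 17.8 / 1040 = 4391 mg/L.

X ≈ 4390 mg/L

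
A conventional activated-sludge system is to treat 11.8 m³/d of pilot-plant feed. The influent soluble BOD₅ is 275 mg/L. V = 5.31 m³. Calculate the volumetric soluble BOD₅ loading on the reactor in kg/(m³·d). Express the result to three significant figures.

L_v ≈ 0.611 kg soluble BOD₅/(m³·d)

Volumetric loading L_v = Q·S₀ / V = 11.8 × 275 g/m³ / 5.310 m³ = 611.1 g/(m³·d) = 0.6111 kg soluble BOD₅/(m³·d).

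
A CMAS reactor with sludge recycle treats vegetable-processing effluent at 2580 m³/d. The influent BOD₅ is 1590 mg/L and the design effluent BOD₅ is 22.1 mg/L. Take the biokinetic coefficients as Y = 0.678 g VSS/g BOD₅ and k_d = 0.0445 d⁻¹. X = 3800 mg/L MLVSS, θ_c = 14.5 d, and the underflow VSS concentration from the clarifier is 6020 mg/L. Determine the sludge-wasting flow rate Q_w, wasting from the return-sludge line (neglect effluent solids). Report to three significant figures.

Q_w ≈ 277 m³/d

From the SRT design equation V = Y Q (S₀−S) θ_c / [X (1 + k_d θ_c)] = 0.678 × 2580 × (1590 − 22.1) × 14.5 / [3800 × (1 + 0.0445 × 14.5)] = 3.98×10^7 / 6252 = 6361 m³.
θ_c = V·X/(Q_w·X_r) when wasting from the recycle, so Q_w = V·X/(θ_c·X_r) = 6361 × 3800 / (14.5 × 6020) = 276.9 m³/d.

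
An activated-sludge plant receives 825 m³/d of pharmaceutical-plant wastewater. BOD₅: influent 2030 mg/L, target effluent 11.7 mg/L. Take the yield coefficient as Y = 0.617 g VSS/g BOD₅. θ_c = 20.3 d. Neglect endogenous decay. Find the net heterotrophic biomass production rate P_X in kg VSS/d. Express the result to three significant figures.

P_X ≈ 1030 kg VSS/d

No decay correction is needed, so Y_obs = Y = 0.617.
ΔS = 2030 − 11.7 = 2018 mg/L, so the substrate removal rate is 825 × 2018/1000 = 1665 kg BOD₅/d.
So the net sludge growth is P_X = 0.6170 × 1665 = 1027 kg VSS/d.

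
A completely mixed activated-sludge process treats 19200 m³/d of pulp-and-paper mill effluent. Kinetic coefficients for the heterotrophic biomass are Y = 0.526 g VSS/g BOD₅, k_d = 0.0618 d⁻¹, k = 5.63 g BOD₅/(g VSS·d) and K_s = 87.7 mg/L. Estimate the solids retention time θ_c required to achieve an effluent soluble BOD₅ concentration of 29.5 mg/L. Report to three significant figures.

θ_c ≈ 1.46 d

Specific growth rate at S = 29.5 mg/L: μ = YkS/(K_s+S) = 0.526·5.63·29.5/(87.7+29.5) = 0.7454 d⁻¹.
θ_c = 1/(μ − k_d) = 1/(0.7454 − 0.0618) = 1/0.6836 = 1.463 d.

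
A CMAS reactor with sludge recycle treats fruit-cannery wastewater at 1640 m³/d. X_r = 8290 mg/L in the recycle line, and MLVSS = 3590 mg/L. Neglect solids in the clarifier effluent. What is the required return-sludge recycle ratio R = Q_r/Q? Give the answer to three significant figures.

R = Q_r/Q = X/(X_r − X) = 3590 / (8290 − 3590) = 0.7638.

R ≈ 0.764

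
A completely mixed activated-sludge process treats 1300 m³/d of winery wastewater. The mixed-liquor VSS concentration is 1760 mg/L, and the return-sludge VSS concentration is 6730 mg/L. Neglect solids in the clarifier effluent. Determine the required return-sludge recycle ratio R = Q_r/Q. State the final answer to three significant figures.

Solids balance on the clarifier gives (1+R)X = R·X_r, so R = X/(X_r − X) = 1760 / (6730 − 1760) = 0.3541.

R ≈ 0.354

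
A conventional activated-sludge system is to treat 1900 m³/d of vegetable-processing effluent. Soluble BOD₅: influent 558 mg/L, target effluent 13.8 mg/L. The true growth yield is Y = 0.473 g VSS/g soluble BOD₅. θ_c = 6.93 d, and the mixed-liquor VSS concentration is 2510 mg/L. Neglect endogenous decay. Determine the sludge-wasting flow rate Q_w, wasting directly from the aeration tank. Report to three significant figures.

Q_w ≈ 195 m³/d

Biomass mass balance (decay neglected): V·X = Y·Q·(S₀ − S)·θ_c, so V = 0.473 × 1900 × (558 − 13.8) × 6.93 / 2510 = 1350 m³.
Wasting from the aeration tank: Q_w = V / θ_c = 1350 / 6.93 = 194.8 m³/d.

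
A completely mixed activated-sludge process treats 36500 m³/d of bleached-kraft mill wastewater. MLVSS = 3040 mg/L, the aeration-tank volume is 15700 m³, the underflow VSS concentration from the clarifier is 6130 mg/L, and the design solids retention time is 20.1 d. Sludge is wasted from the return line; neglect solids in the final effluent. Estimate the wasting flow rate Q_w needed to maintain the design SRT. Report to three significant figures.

Q_w ≈ 387 m³/d

θ_c = V·X/(Q_w·X_r) when wasting from the recycle, so Q_w = V·X/(θ_c·X_r) = 15700 × 3040 / (20.1 × 6130) = 387.4 m³/d.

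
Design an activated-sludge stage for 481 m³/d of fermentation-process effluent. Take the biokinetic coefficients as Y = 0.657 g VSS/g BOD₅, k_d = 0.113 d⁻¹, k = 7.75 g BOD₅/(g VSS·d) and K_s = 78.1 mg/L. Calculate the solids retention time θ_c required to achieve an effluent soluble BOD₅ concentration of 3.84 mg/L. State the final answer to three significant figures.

θ_c ≈ 7.96 d

At the target effluent, Y k S/(K_s+S) = 0.657×7.75×3.84/81.94 = 0.2386 d⁻¹.
θ_c = 1/(μ − k_d) = 1/(0.2386 − 0.113) = 1/0.1256 = 7.961 d.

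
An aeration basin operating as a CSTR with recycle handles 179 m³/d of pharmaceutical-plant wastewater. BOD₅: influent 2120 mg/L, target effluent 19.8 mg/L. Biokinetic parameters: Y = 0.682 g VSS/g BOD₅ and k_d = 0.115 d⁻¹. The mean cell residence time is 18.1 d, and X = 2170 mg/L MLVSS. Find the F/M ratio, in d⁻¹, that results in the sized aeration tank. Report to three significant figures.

Rearranging the biomass balance for a CMAS with decay, V = Y·Q·ΔS·θ_c / [X·(1+k_d θ_c)] = 0.682 × 179 × (2120 − 19.8) × 18.1 / [2170 × (1 + 0.115 × 18.1)] = 4.64×10^6 / 6687 = 694.0 m³.
F/M = Q·S₀ / (V·X) = 179 × 2120 / (694.0 × 2170) = 0.2520 g BOD₅·(g VSS·d)⁻¹.

F/M ≈ 0.252 d⁻¹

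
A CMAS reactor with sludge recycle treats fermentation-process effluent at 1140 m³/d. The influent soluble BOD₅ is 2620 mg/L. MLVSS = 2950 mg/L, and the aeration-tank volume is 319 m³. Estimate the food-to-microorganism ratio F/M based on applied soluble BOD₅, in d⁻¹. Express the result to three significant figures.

F/M ≈ 3.17 d⁻¹

F/M = Q·S₀ / (V·X) = 1140 × 2620 / (319.0 × 2950) = 3.174 g soluble BOD₅·(g VSS·d)⁻¹.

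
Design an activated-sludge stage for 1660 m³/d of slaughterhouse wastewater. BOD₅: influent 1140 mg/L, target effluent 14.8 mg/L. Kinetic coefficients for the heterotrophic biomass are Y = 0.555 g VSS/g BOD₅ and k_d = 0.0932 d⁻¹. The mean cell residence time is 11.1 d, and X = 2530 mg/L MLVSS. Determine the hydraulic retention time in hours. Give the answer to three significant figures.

From the SRT design equation V = Y Q (S₀−S) θ_c / [X (1 + k_d θ_c)] = 0.555 × 1660 × (1140 − 14.8) × 11.1 / [2530 × (1 + 0.0932 × 11.1)] = 1.15×10^7 / 5147 = 2235 m³.
Hydraulic retention time τ = V/Q = 2235 / 1660 = 1.347 d = 32.32 h.

τ ≈ 32.3 h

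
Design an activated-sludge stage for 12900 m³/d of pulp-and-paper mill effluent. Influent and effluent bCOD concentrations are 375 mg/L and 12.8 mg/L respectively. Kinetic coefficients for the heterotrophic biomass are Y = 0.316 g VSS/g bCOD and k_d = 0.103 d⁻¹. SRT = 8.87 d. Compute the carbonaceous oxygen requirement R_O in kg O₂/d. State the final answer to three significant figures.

The observed yield is Y_obs = Y/(1 + k_d·θ_c) = 0.316 / (1 + 0.103 × 8.87) = 0.316 / 1.914 = 0.1651 g VSS per g bCOD removed.
Mass of bCOD removed per day: Q(S₀ − S) = 12900 × 362.2 g/m³ = 4672 kg/d.
Net sludge production P_X = 0.1651 × 4672 = 771.6 kg VSS/d.
R_O = Q·ΔS − 1.42 P_X = 4672 − 1096 = 3577 kg O₂/d.

R_O ≈ 3580 kg O₂/d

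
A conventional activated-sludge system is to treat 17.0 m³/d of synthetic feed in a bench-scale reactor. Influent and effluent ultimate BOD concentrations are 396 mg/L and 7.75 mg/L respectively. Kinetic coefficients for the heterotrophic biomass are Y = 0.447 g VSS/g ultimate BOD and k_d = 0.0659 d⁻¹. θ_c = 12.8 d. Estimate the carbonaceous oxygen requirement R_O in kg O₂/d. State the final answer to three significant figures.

R_O ≈ 4.33 kg O₂/d

Observed yield with endogenous decay: Y_obs = Y / (1 + k_d·θ_c) = 0.447 / (1 + 0.0659 × 12.8) = 0.447 / 1.844 = 0.2425 g VSS/g ultimate BOD.
Substrate removed = Q·(S₀ − S) = 17.0 m³/d × (396 − 7.75) g/m³ = 6.6×10^3 g/d = 6.600 kg/d.
Net sludge production P_X = 0.2425 × 6.600 = 1.600 kg VSS/d.
R_O = Q·(S₀ − S) − 1.42·P_X = 6.600 − 1.42 × 1.600 = 4.328 kg O₂/d.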